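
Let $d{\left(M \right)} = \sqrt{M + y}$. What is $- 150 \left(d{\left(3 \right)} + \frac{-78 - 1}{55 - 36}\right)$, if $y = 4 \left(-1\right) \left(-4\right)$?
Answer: $\frac{11850}{19} - 150 \sqrt{19} \approx -30.151$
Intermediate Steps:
$y = 16$ ($y = \left(-4\right) \left(-4\right) = 16$)
$d{\left(M \right)} = \sqrt{16 + M}$ ($d{\left(M \right)} = \sqrt{M + 16} = \sqrt{16 + M}$)
$- 150 \left(d{\left(3 \right)} + \frac{-78 - 1}{55 - 36}\right) = - 150 \left(\sqrt{16 + 3} + \frac{-78 - 1}{55 - 36}\right) = - 150 \left(\sqrt{19} - \frac{79}{19}\right) = - 150 \left(- \frac{79}{19} + \sqrt{19}\right) = \frac{11850}{19} - 150 \sqrt{19}$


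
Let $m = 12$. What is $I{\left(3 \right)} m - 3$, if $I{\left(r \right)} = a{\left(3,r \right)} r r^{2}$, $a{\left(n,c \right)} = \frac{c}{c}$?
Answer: $321$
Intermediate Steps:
$a{\left(n,c \right)} = 1$
$I{\left(r \right)} = r^{3}$ ($I{\left(r \right)} = 1 r r^{2} = r r^{2} = r^{3}$)
$I{\left(3 \right)} m - 3 = 3^{3} \cdot 12 - 3 = 27 \cdot 12 - 3 = 324 - 3 = 321$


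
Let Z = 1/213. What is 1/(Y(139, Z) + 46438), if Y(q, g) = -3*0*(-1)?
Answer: 1/46438 ≈ 2.1534e-5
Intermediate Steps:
Z = 1/213 ≈ 0.0046948
Y(q, g) = 0 (Y(q, g) = 0*(-1) = 0)
1/(Y(139, Z) + 46438) = 1/(0 + 46438) = 1/46438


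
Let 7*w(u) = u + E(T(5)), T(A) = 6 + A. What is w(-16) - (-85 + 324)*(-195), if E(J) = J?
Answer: 326230/7 ≈ 46604.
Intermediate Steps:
w(u) = 11/7 + u/7 (w(u) = (u + (6 + 5))/7 = (u + 11)/7 = (11 + u)/7 = 11/7 + u/7)
w(-16) - (-85 + 324)*(-195) = (11/7 + (1/7)*(-16)) - (-85 + 324)*(-195) = (11/7 - 16/7) - 239*(-195) = -5/7 - 1*(-46605) = -5/7 + 46605 = 326230/7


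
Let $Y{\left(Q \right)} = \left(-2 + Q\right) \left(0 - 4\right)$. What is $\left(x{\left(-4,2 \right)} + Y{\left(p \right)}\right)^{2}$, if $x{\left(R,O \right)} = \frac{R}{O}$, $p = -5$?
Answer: $676$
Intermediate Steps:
$Y{\left(Q \right)} = 8 - 4 Q$ ($Y{\left(Q \right)} = \left(-2 + Q\right) \left(-4\right) = 8 - 4 Q$)
$\left(x{\left(-4,2 \right)} + Y{\left(p \right)}\right)^{2} = \left(- \frac{4}{2} + \left(8 - -20\right)\right)^{2} = \left(\left(-4\right) \frac{1}{2} + \left(8 + 20\right)\right)^{2} = \left(-2 + 28\right)^{2} = 26^{2} = 676$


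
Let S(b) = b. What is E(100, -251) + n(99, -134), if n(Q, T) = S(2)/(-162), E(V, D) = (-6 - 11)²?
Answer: 23408/81 ≈ 288.99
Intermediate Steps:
E(V, D) = 289 (E(V, D) = (-17)² = 289)
n(Q, T) = -1/81 (n(Q, T) = 2/(-162) = 2*(-1/162) = -1/81)
E(100, -251) + n(99, -134) = 289 - 1/81 = 23408/81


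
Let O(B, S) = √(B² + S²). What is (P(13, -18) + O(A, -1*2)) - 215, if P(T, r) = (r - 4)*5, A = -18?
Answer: -325 + 2*√82 ≈ -306.89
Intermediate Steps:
P(T, r) = -20 + 5*r (P(T, r) = (-4 + r)*5 = -20 + 5*r)
(P(13, -18) + O(A, -1*2)) - 215 = ((-20 + 5*(-18)) + √((-18)² + (-1*2)²)) - 215 = ((-20 - 90) + √(324 + (-2)²)) - 215 = (-110 + √(324 + 4)) - 215 = (-110 + √328) - 215 = (-110 + 2*√82) - 215 = -325 + 2*√82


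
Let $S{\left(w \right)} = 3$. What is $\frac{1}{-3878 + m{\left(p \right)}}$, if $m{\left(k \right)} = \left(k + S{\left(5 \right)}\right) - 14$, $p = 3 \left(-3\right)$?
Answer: $- \frac{1}{3898} \approx -0.00025654$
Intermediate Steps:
$p = -9$
$m{\left(k \right)} = -11 + k$ ($m{\left(k \right)} = \left(k + 3\right) - 14 = \left(3 + k\right) - 14 = -11 + k$)
$\frac{1}{-3878 + m{\left(p \right)}} = \frac{1}{-3878 - 20} = \frac{1}{-3898} = - \frac{1}{3898}$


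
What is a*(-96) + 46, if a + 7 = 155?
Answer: -14162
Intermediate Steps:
a = 148 (a = -7 + 155 = 148)
a*(-96) + 46 = 148*(-96) + 46 = -14208 + 46 = -14162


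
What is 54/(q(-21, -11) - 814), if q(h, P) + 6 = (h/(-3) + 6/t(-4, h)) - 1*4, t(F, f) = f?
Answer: -126/1907 ≈ -0.066072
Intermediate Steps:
q(h, P) = -10 + 6/h - h/3 (q(h, P) = -6 + ((h/(-3) + 6/h) - 1*4) = -6 + ((h*(-⅓) + 6/h) - 4) = -6 + ((-h/3 + 6/h) - 4) = -6 + ((6/h - h/3) - 4) = -6 + (-4 + 6/h - h/3) = -10 + 6/h - h/3)
54/(q(-21, -11) - 814) = 54/((-10 + 6/(-21) - ⅓*(-21)) - 814) = 54/((-10 + 6*(-1/21) + 7) - 814) = 54/((-10 - 2/7 + 7) - 814) = 54/(-23/7 - 814) = 54/(-5721/7) = 54*(-7/5721) = -126/1907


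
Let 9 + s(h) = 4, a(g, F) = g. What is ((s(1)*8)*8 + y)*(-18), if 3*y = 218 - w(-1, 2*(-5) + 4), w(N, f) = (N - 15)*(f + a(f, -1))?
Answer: 5604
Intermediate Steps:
s(h) = -5 (s(h) = -9 + 4 = -5)
w(N, f) = 2*f*(-15 + N) (w(N, f) = (N - 15)*(f + f) = (-15 + N)*(2*f) = 2*f*(-15 + N))
y = 26/3 (y = (218 - 2*(2*(-5) + 4)*(-15 - 1))/3 = (218 - 2*(-10 + 4)*(-16))/3 = (218 - 2*(-6)*(-16))/3 = (218 - 1*192)/3 = (218 - 192)/3 = (⅓)*26 = 26/3 ≈ 8.6667)
((s(1)*8)*8 + y)*(-18) = (-5*8*8 + 26/3)*(-18) = (-40*8 + 26/3)*(-18) = (-320 + 26/3)*(-18) = -934/3*(-18) = 5604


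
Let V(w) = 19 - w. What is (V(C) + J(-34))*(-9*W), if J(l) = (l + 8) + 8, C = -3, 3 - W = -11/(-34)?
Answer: -1638/17 ≈ -96.353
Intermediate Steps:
W = 91/34 (W = 3 - (-11)/(-34) = 3 - (-11)*(-1)/34 = 3 - 1*11/34 = 3 - 11/34 = 91/34 ≈ 2.6765)
J(l) = 16 + l (J(l) = (8 + l) + 8 = 16 + l)
(V(C) + J(-34))*(-9*W) = ((19 - 1*(-3)) + (16 - 34))*(-9*91/34) = ((19 + 3) - 18)*(-819/34) = (22 - 18)*(-819/34) = 4*(-819/34) = -1638/17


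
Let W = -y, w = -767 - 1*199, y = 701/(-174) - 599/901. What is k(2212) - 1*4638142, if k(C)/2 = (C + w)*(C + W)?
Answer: 69439777136/78387 ≈ 8.8586e+5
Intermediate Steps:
y = -735827/156774 (y = 701*(-1/174) - 599*1/901 = -701/174 - 599/901 = -735827/156774 ≈ -4.6936)
w = -966 (w = -767 - 199 = -966)
W = 735827/156774 (W = -1*(-735827/156774) = 735827/156774 ≈ 4.6936)
k(C) = 2*(-966 + C)*(735827/156774 + C) (k(C) = 2*((C - 966)*(C + 735827/156774)) = 2*((-966 + C)*(735827/156774 + C)) = 2*(-966 + C)*(735827/156774 + C))
k(2212) - 1*4638142 = (-236936294/26129 + 2*2212**2 - 150707857/78387*2212) - 1*4638142 = (-236936294/26129 + 2*4892944 - 333365779684/78387) - 4638142 = (-236936294/26129 + 9785888 - 333365779684/78387) - 4638142 = 433009814090/78387 - 4638142 = 69439777136/78387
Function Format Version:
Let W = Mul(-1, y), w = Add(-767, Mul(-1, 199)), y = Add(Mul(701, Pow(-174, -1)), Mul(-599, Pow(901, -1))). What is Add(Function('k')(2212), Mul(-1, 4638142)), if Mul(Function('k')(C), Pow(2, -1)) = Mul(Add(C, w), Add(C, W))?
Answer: Rational(69439777136, 78387) ≈ 8.8586e+5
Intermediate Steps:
y = Rational(-735827, 156774) (y = Add(Mul(701, Rational(-1, 174)), Mul(-599, Rational(1, 901))) = Add(Rational(-701, 174), Rational(-599, 901)) = Rational(-735827, 156774) ≈ -4.6936)
w = -966 (w = Add(-767, -199) = -966)
W = Rational(735827, 156774) (W = Mul(-1, Rational(-735827, 156774)) = Rational(735827, 156774) ≈ 4.6936)
Function('k')(C) = Mul(2, Add(-966, C), Add(Rational(735827, 156774), C)) (Function('k')(C) = Mul(2, Mul(Add(C, -966), Add(C, Rational(735827, 156774)))) = Mul(2, Mul(Add(-966, C), Add(Rational(735827, 156774), C))) = Mul(2, Add(-966, C), Add(Rational(735827, 156774), C)))
Add(Function('k')(2212), Mul(-1, 4638142)) = Add(Add(Rational(-236936294, 26129), Mul(2, Pow(2212, 2)), Mul(Rational(-150707857, 78387), 2212)), Mul(-1, 4638142)) = Add(Add(Rational(-236936294, 26129), Mul(2, 4892944), Rational(-333365779684, 78387)), -4638142) = Add(Add(Rational(-236936294, 26129), 9785888, Rational(-333365779684, 78387)), -4638142) = Add(Rational(433009814090, 78387), -4638142) = Rational(69439777136, 78387)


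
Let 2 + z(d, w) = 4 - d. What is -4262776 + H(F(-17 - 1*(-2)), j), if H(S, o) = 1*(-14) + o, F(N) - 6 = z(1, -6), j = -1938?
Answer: -4264728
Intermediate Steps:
z(d, w) = 2 - d (z(d, w) = -2 + (4 - d) = 2 - d)
F(N) = 7 (F(N) = 6 + (2 - 1*1) = 6 + (2 - 1) = 6 + 1 = 7)
H(S, o) = -14 + o
-4262776 + H(F(-17 - 1*(-2)), j) = -4262776 + (-14 - 1938) = -4262776 - 1952 = -4264728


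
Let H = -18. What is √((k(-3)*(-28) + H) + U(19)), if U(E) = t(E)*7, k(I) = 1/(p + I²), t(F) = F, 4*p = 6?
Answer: √1011/3 ≈ 10.599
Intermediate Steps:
p = 3/2 (p = (¼)*6 = 3/2 ≈ 1.5000)
k(I) = 1/(3/2 + I²)
U(E) = 7*E (U(E) = E*7 = 7*E)
√((k(-3)*(-28) + H) + U(19)) = √(((2/(3 + 2*(-3)²))*(-28) - 18) + 7*19) = √(((2/(3 + 2*9))*(-28) - 18) + 133) = √(((2/(3 + 18))*(-28) - 18) + 133) = √(((2/21)*(-28) - 18) + 133) = √((-8/3 - 18) + 133) = √(-62/3 + 133) = √(337/3) = √1011/3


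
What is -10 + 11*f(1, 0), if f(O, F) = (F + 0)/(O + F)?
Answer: -10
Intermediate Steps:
f(O, F) = F/(F + O)
-10 + 11*f(1, 0) = -10 + 11*(0/(0 + 1)) = -10 + 11*(0/1) = -10 + 11*(0*1) = -10 + 11*0 = -10 + 0 = -10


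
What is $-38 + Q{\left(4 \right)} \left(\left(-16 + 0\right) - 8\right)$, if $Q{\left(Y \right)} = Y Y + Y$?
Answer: $-518$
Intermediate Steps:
$Q{\left(Y \right)} = Y + Y^{2}$ ($Q{\left(Y \right)} = Y^{2} + Y = Y + Y^{2}$)
$-38 + Q{\left(4 \right)} \left(\left(-16 + 0\right) - 8\right) = -38 + 4 \left(1 + 4\right) \left(\left(-16 + 0\right) - 8\right) = -38 + 4 \cdot 5 \left(-16 - 8\right) = -38 + 20 \left(-24\right) = -38 - 480 = -518$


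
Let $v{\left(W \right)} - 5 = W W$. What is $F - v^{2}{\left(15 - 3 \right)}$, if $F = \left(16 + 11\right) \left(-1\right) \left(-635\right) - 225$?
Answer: $-5281$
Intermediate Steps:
$v{\left(W \right)} = 5 + W^{2}$ ($v{\left(W \right)} = 5 + W W = 5 + W^{2}$)
$F = 16920$ ($F = 27 \left(-1\right) \left(-635\right) - 225 = \left(-27\right) \left(-635\right) - 225 = 17145 - 225 = 16920$)
$F - v^{2}{\left(15 - 3 \right)} = 16920 - \left(5 + \left(15 - 3\right)^{2}\right)^{2} = 16920 - \left(5 + 12^{2}\right)^{2} = 16920 - \left(5 + 144\right)^{2} = 16920 - 149^{2} = 16920 - 22201 = -5281$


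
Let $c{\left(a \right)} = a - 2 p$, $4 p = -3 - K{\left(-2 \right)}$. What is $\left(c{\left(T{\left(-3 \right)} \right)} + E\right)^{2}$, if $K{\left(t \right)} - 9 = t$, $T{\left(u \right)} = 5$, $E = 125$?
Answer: $18225$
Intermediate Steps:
$K{\left(t \right)} = 9 + t$
$p = - \frac{5}{2}$ ($p = \frac{-3 - \left(9 - 2\right)}{4} = \frac{-3 - 7}{4} = \frac{1}{4} \left(-10\right) = - \frac{5}{2} \approx -2.5$)
$c{\left(a \right)} = 5 + a$ ($c{\left(a \right)} = a - -5 = a + 5 = 5 + a$)
$\left(c{\left(T{\left(-3 \right)} \right)} + E\right)^{2} = \left(\left(5 + 5\right) + 125\right)^{2} = \left(10 + 125\right)^{2} = 135^{2} = 18225$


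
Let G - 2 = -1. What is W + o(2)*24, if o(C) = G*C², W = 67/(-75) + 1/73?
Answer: 520784/5475 ≈ 95.120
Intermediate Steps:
G = 1 (G = 2 - 1 = 1)
W = -4816/5475 (W = 67*(-1/75) + 1*(1/73) = -67/75 + 1/73 = -4816/5475 ≈ -0.87963)
o(C) = C² (o(C) = 1*C² = C²)
W + o(2)*24 = -4816/5475 + 2²*24 = -4816/5475 + 4*24 = -4816/5475 + 96 = 520784/5475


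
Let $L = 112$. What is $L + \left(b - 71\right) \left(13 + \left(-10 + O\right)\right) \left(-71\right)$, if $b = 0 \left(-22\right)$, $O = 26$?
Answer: $146301$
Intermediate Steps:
$b = 0$
$L + \left(b - 71\right) \left(13 + \left(-10 + O\right)\right) \left(-71\right) = 112 + \left(0 - 71\right) \left(13 + \left(-10 + 26\right)\right) \left(-71\right) = 112 + - 71 \left(13 + 16\right) \left(-71\right) = 112 + \left(-71\right) 29 \left(-71\right) = 112 - -146189 = 112 + 146189 = 146301$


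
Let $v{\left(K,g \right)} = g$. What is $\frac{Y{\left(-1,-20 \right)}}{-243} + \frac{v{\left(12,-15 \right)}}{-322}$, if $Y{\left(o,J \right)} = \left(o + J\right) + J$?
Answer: $\frac{16847}{78246} \approx 0.21531$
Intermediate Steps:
$Y{\left(o,J \right)} = o + 2 J$ ($Y{\left(o,J \right)} = \left(J + o\right) + J = o + 2 J$)
$\frac{Y{\left(-1,-20 \right)}}{-243} + \frac{v{\left(12,-15 \right)}}{-322} = \frac{-1 + 2 \left(-20\right)}{-243} - \frac{15}{-322} = \left(-1 - 40\right) \left(- \frac{1}{243}\right) - - \frac{15}{322} = \left(-41\right) \left(- \frac{1}{243}\right) + \frac{15}{322} = \frac{41}{243} + \frac{15}{322} = \frac{16847}{78246}$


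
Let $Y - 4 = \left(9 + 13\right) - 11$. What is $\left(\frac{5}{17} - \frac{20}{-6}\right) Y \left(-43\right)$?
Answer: $- \frac{39775}{17} \approx -2339.7$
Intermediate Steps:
$Y = 15$ ($Y = 4 + \left(\left(9 + 13\right) - 11\right) = 4 + \left(22 - 11\right) = 4 + 11 = 15$)
$\left(\frac{5}{17} - \frac{20}{-6}\right) Y \left(-43\right) = \left(\frac{5}{17} - \frac{20}{-6}\right) 15 \left(-43\right) = \left(5 \cdot \frac{1}{17} - - \frac{10}{3}\right) 15 \left(-43\right) = \left(\frac{5}{17} + \frac{10}{3}\right) 15 \left(-43\right) = \frac{185}{51} \cdot 15 \left(-43\right) = \frac{925}{17} \left(-43\right) = - \frac{39775}{17}$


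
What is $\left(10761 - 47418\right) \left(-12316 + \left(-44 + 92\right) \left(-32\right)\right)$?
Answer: $507772764$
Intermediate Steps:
$\left(10761 - 47418\right) \left(-12316 + \left(-44 + 92\right) \left(-32\right)\right) = - 36657 \left(-12316 + 48 \left(-32\right)\right) = - 36657 \left(-12316 - 1536\right) = \left(-36657\right) \left(-13852\right) = 507772764$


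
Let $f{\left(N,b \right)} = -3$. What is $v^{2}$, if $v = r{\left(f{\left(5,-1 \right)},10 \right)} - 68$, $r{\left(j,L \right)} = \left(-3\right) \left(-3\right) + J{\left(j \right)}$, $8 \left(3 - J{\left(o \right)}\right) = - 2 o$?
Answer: $\frac{51529}{16} \approx 3220.6$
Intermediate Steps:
$J{\left(o \right)} = 3 + \frac{o}{4}$ ($J{\left(o \right)} = 3 - \frac{\left(-2\right) o}{8} = 3 + \frac{o}{4}$)
$r{\left(j,L \right)} = 12 + \frac{j}{4}$ ($r{\left(j,L \right)} = \left(-3\right) \left(-3\right) + \left(3 + \frac{j}{4}\right) = 9 + \left(3 + \frac{j}{4}\right) = 12 + \frac{j}{4}$)
$v = - \frac{227}{4}$ ($v = \left(12 + \frac{1}{4} \left(-3\right)\right) - 68 = \left(12 - \frac{3}{4}\right) - 68 = \frac{45}{4} - 68 = - \frac{227}{4} \approx -56.75$)
$v^{2} = \left(- \frac{227}{4}\right)^{2} = \frac{51529}{16}$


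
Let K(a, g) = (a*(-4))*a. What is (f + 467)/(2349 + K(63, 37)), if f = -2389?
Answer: 1922/13527 ≈ 0.14209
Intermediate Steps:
K(a, g) = -4*a² (K(a, g) = (-4*a)*a = -4*a²)
(f + 467)/(2349 + K(63, 37)) = (-2389 + 467)/(2349 - 4*63²) = -1922/(2349 - 4*3969) = -1922/(2349 - 15876) = -1922/(-13527) = -1922*(-1/13527) = 1922/13527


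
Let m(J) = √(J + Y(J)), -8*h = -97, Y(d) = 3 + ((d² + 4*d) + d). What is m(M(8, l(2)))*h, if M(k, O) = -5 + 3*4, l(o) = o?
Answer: 97*√94/8 ≈ 117.56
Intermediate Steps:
Y(d) = 3 + d² + 5*d (Y(d) = 3 + (d² + 5*d) = 3 + d² + 5*d)
M(k, O) = 7 (M(k, O) = -5 + 12 = 7)
h = 97/8 (h = -⅛*(-97) = 97/8 ≈ 12.125)
m(J) = √(3 + J² + 6*J) (m(J) = √(J + (3 + J² + 5*J)) = √(3 + J² + 6*J))
m(M(8, l(2)))*h = √(3 + 7² + 6*7)*(97/8) = √(3 + 49 + 42)*(97/8) = √94*(97/8) = 97*√94/8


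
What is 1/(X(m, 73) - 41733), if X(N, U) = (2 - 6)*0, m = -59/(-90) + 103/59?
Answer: -1/41733 ≈ -2.3962e-5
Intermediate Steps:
m = 12751/5310 (m = -59*(-1/90) + 103*(1/59) = 59/90 + 103/59 = 12751/5310 ≈ 2.4013)
X(N, U) = 0 (X(N, U) = -4*0 = 0)
1/(X(m, 73) - 41733) = 1/(0 - 41733) = 1/(-41733) = -1/41733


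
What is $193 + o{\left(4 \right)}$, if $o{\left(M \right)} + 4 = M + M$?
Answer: $197$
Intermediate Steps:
$o{\left(M \right)} = -4 + 2 M$ ($o{\left(M \right)} = -4 + \left(M + M\right) = -4 + 2 M$)
$193 + o{\left(4 \right)} = 193 + \left(-4 + 2 \cdot 4\right) = 193 + \left(-4 + 8\right) = 193 + 4 = 197$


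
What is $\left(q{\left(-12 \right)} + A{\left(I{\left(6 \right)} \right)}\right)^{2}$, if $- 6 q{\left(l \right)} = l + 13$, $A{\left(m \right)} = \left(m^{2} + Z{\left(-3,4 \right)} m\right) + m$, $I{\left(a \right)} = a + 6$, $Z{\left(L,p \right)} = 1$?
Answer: $\frac{1014049}{36} \approx 28168.0$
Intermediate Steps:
$I{\left(a \right)} = 6 + a$
$A{\left(m \right)} = m^{2} + 2 m$ ($A{\left(m \right)} = \left(m^{2} + 1 m\right) + m = \left(m^{2} + m\right) + m = \left(m + m^{2}\right) + m = m^{2} + 2 m$)
$q{\left(l \right)} = - \frac{13}{6} - \frac{l}{6}$ ($q{\left(l \right)} = - \frac{l + 13}{6} = - \frac{13 + l}{6} = - \frac{13}{6} - \frac{l}{6}$)
$\left(q{\left(-12 \right)} + A{\left(I{\left(6 \right)} \right)}\right)^{2} = \left(\left(- \frac{13}{6} - -2\right) + \left(6 + 6\right) \left(2 + \left(6 + 6\right)\right)\right)^{2} = \left(\left(- \frac{13}{6} + 2\right) + 12 \left(2 + 12\right)\right)^{2} = \left(- \frac{1}{6} + 12 \cdot 14\right)^{2} = \left(- \frac{1}{6} + 168\right)^{2} = \left(\frac{1007}{6}\right)^{2} = \frac{1014049}{36}$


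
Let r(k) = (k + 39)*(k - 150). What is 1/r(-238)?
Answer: 1/77212 ≈ 1.2951e-5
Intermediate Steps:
r(k) = (-150 + k)*(39 + k) (r(k) = (39 + k)*(-150 + k) = (-150 + k)*(39 + k))
1/r(-238) = 1/(-5850 + (-238)**2 - 111*(-238)) = 1/(-5850 + 56644 + 26418) = 1/77212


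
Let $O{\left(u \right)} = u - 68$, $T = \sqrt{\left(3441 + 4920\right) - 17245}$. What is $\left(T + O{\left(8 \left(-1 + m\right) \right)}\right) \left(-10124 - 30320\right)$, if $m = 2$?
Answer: $2426640 - 80888 i \sqrt{2221} \approx 2.4266 \cdot 10^{6} - 3.812 \cdot 10^{6} i$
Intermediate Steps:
$T = 2 i \sqrt{2221}$ ($T = \sqrt{8361 - 17245} = \sqrt{-8884} = 2 i \sqrt{2221} \approx 94.255 i$)
$O{\left(u \right)} = -68 + u$
$\left(T + O{\left(8 \left(-1 + m\right) \right)}\right) \left(-10124 - 30320\right) = \left(2 i \sqrt{2221} - \left(68 - 8 \left(-1 + 2\right)\right)\right) \left(-10124 - 30320\right) = \left(2 i \sqrt{2221} + \left(-68 + 8 \cdot 1\right)\right) \left(-40444\right) = \left(2 i \sqrt{2221} + \left(-68 + 8\right)\right) \left(-40444\right) = \left(2 i \sqrt{2221} - 60\right) \left(-40444\right) = \left(-60 + 2 i \sqrt{2221}\right) \left(-40444\right) = 2426640 - 80888 i \sqrt{2221}$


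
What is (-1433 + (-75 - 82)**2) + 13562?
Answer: 36778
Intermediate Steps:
(-1433 + (-75 - 82)**2) + 13562 = (-1433 + (-157)**2) + 13562 = (-1433 + 24649) + 13562 = 23216 + 13562 = 36778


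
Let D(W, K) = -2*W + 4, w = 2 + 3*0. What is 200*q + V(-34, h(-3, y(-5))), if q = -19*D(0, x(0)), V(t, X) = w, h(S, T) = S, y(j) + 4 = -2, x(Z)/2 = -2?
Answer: -15198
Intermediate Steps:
x(Z) = -4 (x(Z) = 2*(-2) = -4)
w = 2 (w = 2 + 0 = 2)
y(j) = -6 (y(j) = -4 - 2 = -6)
D(W, K) = 4 - 2*W
V(t, X) = 2
q = -76 (q = -19*(4 - 2*0) = -19*(4 + 0) = -19*4 = -76)
200*q + V(-34, h(-3, y(-5))) = 200*(-76) + 2 = -15200 + 2 = -15198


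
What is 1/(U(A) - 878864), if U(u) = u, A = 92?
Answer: -1/878772 ≈ -1.1380e-6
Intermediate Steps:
1/(U(A) - 878864) = 1/(92 - 878864) = 1/(-878772) = -1/878772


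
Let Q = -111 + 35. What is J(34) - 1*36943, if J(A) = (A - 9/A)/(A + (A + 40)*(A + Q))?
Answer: -3861135735/104516 ≈ -36943.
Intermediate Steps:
Q = -76
J(A) = (A - 9/A)/(A + (-76 + A)*(40 + A)) (J(A) = (A - 9/A)/(A + (A + 40)*(A - 76)) = (A - 9/A)/(A + (40 + A)*(-76 + A)) = (A - 9/A)/(A + (-76 + A)*(40 + A)))
J(34) - 1*36943 = (-9 + 34²)/(34*(-3040 + 34² - 35*34)) - 1*36943 = (-9 + 1156)/(34*(-3040 + 1156 - 1190)) - 36943 = (1/34)*1147/(-3074) - 36943 = (1/34)*(-1/3074)*1147 - 36943 = -1147/104516 - 36943 = -3861135735/104516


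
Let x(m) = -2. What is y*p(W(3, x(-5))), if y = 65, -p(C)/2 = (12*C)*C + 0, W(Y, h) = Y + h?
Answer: -1560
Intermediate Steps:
p(C) = -24*C² (p(C) = -2*((12*C)*C + 0) = -2*(12*C² + 0) = -24*C²)
y*p(W(3, x(-5))) = 65*(-24*(3 - 2)²) = 65*(-24*1²) = 65*(-24*1) = 65*(-24) = -1560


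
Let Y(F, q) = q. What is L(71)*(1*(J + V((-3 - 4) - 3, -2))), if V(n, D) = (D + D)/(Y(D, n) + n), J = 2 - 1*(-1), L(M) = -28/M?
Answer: -448/355 ≈ -1.2620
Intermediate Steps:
J = 3 (J = 2 + 1 = 3)
V(n, D) = D/n (V(n, D) = (D + D)/(n + n) = (2*D)/((2*n)) = (2*D)*(1/(2*n)) = D/n)
L(71)*(1*(J + V((-3 - 4) - 3, -2))) = (-28/71)*(1*(3 - 2/((-3 - 4) - 3))) = (-28*1/71)*(1*(3 - 2/(-7 - 3))) = -28*(3 - 2/(-10))/71 = -28*(3 - 2*(-⅒))/71 = -28*(3 + ⅕)/71 = -28*16/(71*5) = -28/71*16/5 = -448/355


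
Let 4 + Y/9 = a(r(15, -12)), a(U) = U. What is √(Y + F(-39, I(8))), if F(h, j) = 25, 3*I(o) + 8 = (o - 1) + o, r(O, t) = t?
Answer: I*√119 ≈ 10.909*I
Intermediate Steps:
I(o) = -3 + 2*o/3 (I(o) = -8/3 + ((o - 1) + o)/3 = -8/3 + ((-1 + o) + o)/3 = -8/3 + (-1 + 2*o)/3 = -8/3 + (-⅓ + 2*o/3) = -3 + 2*o/3)
Y = -144 (Y = -36 + 9*(-12) = -36 - 108 = -144)
√(Y + F(-39, I(8))) = √(-144 + 25) = √(-119) = I*√119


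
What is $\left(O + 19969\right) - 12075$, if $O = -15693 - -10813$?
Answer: $3014$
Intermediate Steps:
$O = -4880$ ($O = -15693 + 10813 = -4880$)
$\left(O + 19969\right) - 12075 = \left(-4880 + 19969\right) - 12075 = 15089 - 12075 = 3014$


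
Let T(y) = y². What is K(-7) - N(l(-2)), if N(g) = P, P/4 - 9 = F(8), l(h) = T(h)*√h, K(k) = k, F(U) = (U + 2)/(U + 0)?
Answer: -48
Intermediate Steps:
F(U) = (2 + U)/U
l(h) = h^(5/2) (l(h) = h²*√h = h^(5/2))
P = 41 (P = 36 + 4*((2 + 8)/8) = 36 + 4*((⅛)*10) = 36 + 4*(5/4) = 36 + 5 = 41)
N(g) = 41
K(-7) - N(l(-2)) = -7 - 1*41 = -7 - 41 = -48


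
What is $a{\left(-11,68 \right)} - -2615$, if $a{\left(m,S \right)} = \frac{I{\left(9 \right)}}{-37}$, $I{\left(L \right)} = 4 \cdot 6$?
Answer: $\frac{96731}{37} \approx 2614.4$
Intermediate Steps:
$I{\left(L \right)} = 24$
$a{\left(m,S \right)} = - \frac{24}{37}$ ($a{\left(m,S \right)} = \frac{24}{-37} = 24 \left(- \frac{1}{37}\right) = - \frac{24}{37}$)
$a{\left(-11,68 \right)} - -2615 = - \frac{24}{37} - -2615 = - \frac{24}{37} + 2615 = \frac{96731}{37}$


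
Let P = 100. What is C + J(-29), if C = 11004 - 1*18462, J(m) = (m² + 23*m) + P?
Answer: -7184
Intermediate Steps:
J(m) = 100 + m² + 23*m (J(m) = (m² + 23*m) + 100 = 100 + m² + 23*m)
C = -7458 (C = 11004 - 18462 = -7458)
C + J(-29) = -7458 + (100 + (-29)² + 23*(-29)) = -7458 + (100 + 841 - 667) = -7458 + 274 = -7184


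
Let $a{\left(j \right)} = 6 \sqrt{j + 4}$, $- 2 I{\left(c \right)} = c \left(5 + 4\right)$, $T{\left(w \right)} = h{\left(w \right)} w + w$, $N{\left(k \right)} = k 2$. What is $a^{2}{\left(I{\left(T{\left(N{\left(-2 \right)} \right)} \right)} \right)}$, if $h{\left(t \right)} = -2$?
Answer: $-504$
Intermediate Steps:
$N{\left(k \right)} = 2 k$
$T{\left(w \right)} = - w$ ($T{\left(w \right)} = - 2 w + w = - w$)
$I{\left(c \right)} = - \frac{9 c}{2}$ ($I{\left(c \right)} = - \frac{c \left(5 + 4\right)}{2} = - \frac{c 9}{2} = - \frac{9 c}{2}$)
$a{\left(j \right)} = 6 \sqrt{4 + j}$
$a^{2}{\left(I{\left(T{\left(N{\left(-2 \right)} \right)} \right)} \right)} = \left(6 \sqrt{4 - \frac{9 \left(- 2 \left(-2\right)\right)}{2}}\right)^{2} = \left(6 \sqrt{4 - \frac{9 \left(\left(-1\right) \left(-4\right)\right)}{2}}\right)^{2} = \left(6 \sqrt{4 - 18}\right)^{2} = \left(6 \sqrt{-14}\right)^{2} = \left(6 i \sqrt{14}\right)^{2} = -504$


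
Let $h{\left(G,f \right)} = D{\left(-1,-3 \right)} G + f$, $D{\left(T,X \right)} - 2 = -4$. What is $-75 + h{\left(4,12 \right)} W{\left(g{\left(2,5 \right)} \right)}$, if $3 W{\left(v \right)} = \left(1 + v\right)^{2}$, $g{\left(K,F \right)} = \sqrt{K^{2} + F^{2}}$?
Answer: $-35 + \frac{8 \sqrt{29}}{3} \approx -20.64$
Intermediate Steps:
$D{\left(T,X \right)} = -2$ ($D{\left(T,X \right)} = 2 - 4 = -2$)
$h{\left(G,f \right)} = f - 2 G$ ($h{\left(G,f \right)} = - 2 G + f = f - 2 G$)
$g{\left(K,F \right)} = \sqrt{F^{2} + K^{2}}$
$W{\left(v \right)} = \frac{\left(1 + v\right)^{2}}{3}$
$-75 + h{\left(4,12 \right)} W{\left(g{\left(2,5 \right)} \right)} = -75 + \left(12 - 8\right) \frac{\left(1 + \sqrt{5^{2} + 2^{2}}\right)^{2}}{3} = -75 + \left(12 - 8\right) \frac{\left(1 + \sqrt{25 + 4}\right)^{2}}{3} = -75 + 4 \frac{\left(1 + \sqrt{29}\right)^{2}}{3} = -75 + \frac{4 \left(1 + \sqrt{29}\right)^{2}}{3}$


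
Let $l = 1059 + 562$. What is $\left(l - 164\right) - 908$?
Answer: $549$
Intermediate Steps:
$l = 1621$
$\left(l - 164\right) - 908 = \left(1621 - 164\right) - 908 = 1457 - 908 = 549$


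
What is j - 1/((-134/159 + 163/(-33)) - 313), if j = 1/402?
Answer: 35018/6225975 ≈ 0.0056245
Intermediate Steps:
j = 1/402 ≈ 0.0024876
j - 1/((-134/159 + 163/(-33)) - 313) = 1/402 - 1/((-134/159 + 163/(-33)) - 313) = 1/402 - 1/((-134*1/159 + 163*(-1/33)) - 313) = 1/402 - 1/((-134/159 - 163/33) - 313) = 1/402 - 1/(-3371/583 - 313) = 1/402 - 1/(-185850/583) = 1/402 - 1*(-583/185850) = 1/402 + 583/185850 = 35018/6225975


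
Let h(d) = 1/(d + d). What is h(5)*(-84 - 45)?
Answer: -129/10 ≈ -12.900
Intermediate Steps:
h(d) = 1/(2*d)
h(5)*(-84 - 45) = ((½)/5)*(-84 - 45) = ((½)*(⅕))*(-129) = (⅒)*(-129) = -129/10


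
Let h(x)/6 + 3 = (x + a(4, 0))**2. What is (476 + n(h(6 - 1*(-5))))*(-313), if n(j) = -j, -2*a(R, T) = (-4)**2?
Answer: -137720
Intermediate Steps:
a(R, T) = -8 (a(R, T) = -1/2*(-4)**2 = -1/2*16 = -8)
h(x) = -18 + 6*(-8 + x)**2 (h(x) = -18 + 6*(x - 8)**2 = -18 + 6*(-8 + x)**2)
(476 + n(h(6 - 1*(-5))))*(-313) = (476 - (-18 + 6*(-8 + (6 - 1*(-5)))**2))*(-313) = (476 - (-18 + 6*(-8 + (6 + 5))**2))*(-313) = (476 - (-18 + 6*(-8 + 11)**2))*(-313) = (476 - (-18 + 6*3**2))*(-313) = (476 - (-18 + 6*9))*(-313) = (476 - (-18 + 54))*(-313) = (476 - 1*36)*(-313) = (476 - 36)*(-313) = 440*(-313) = -137720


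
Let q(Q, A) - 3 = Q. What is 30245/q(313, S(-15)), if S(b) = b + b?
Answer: 30245/316 ≈ 95.712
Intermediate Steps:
S(b) = 2*b
q(Q, A) = 3 + Q
30245/q(313, S(-15)) = 30245/(3 + 313) = 30245/316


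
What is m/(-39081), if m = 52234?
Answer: -7462/5583 ≈ -1.3366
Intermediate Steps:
m/(-39081) = 52234/(-39081) = 52234*(-1/39081) = -7462/5583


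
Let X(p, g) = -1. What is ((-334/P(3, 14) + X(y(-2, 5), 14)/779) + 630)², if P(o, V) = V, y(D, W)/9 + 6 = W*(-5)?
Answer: 10924941984100/29735209 ≈ 3.6741e+5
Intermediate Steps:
y(D, W) = -54 - 45*W (y(D, W) = -54 + 9*(W*(-5)) = -54 + 9*(-5*W) = -54 - 45*W)
((-334/P(3, 14) + X(y(-2, 5), 14)/779) + 630)² = ((-334/14 - 1/779) + 630)² = ((-334*1/14 - 1*1/779) + 630)² = ((-167/7 - 1/779) + 630)² = (-130100/5453 + 630)² = (3305290/5453)² = 10924941984100/29735209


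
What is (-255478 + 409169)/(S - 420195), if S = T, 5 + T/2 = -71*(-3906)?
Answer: 153691/134447 ≈ 1.1431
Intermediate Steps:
T = 554642 (T = -10 + 2*(-71*(-3906)) = -10 + 2*277326 = -10 + 554652 = 554642)
S = 554642
(-255478 + 409169)/(S - 420195) = (-255478 + 409169)/(554642 - 420195) = 153691/134447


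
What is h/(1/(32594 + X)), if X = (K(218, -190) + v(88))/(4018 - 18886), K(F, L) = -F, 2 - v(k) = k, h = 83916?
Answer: 161374429368/59 ≈ 2.7352e+9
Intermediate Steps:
v(k) = 2 - k
X = 76/3717 (X = (-1*218 + (2 - 1*88))/(4018 - 18886) = (-218 + (2 - 88))/(-14868) = (-218 - 86)*(-1/14868) = -304*(-1/14868) = 76/3717 ≈ 0.020447)
h/(1/(32594 + X)) = 83916/(1/(32594 + 76/3717)) = 83916/(1/(121151974/3717)) = 83916/(3717/121151974) = 83916*(121151974/3717) = 161374429368/59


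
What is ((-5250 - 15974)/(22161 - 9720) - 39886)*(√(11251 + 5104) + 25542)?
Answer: -384092043300/377 - 496242950*√16355/12441 ≈ -1.0239e+9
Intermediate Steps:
((-5250 - 15974)/(22161 - 9720) - 39886)*(√(11251 + 5104) + 25542) = (-21224/12441 - 39886)*(√16355 + 25542) = (-21224*1/12441 - 39886)*(25542 + √16355) = (-21224/12441 - 39886)*(25542 + √16355) = -496242950*(25542 + √16355)/12441 = -384092043300/377 - 496242950*√16355/12441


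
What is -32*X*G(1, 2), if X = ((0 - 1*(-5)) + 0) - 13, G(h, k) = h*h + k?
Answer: 768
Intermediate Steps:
G(h, k) = k + h**2 (G(h, k) = h**2 + k = k + h**2)
X = -8 (X = ((0 + 5) + 0) - 13 = (5 + 0) - 13 = 5 - 13 = -8)
-32*X*G(1, 2) = -32*(-8)*(2 + 1**2) = -(-256)*(2 + 1) = -(-256)*3 = -1*(-768) = 768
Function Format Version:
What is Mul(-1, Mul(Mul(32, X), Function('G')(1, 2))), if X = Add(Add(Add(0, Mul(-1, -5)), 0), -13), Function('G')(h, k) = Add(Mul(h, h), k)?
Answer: 768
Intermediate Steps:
Function('G')(h, k) = Add(k, Pow(h, 2)) (Function('G')(h, k) = Add(Pow(h, 2), k) = Add(k, Pow(h, 2)))
X = -8 (X = Add(Add(Add(0, 5), 0), -13) = Add(Add(5, 0), -13) = Add(5, -13) = -8)
Mul(-1, Mul(Mul(32, X), Function('G')(1, 2))) = Mul(-1, Mul(Mul(32, -8), Add(2, Pow(1, 2)))) = Mul(-1, Mul(-256, Add(2, 1))) = Mul(-1, Mul(-256, 3)) = Mul(-1, -768) = 768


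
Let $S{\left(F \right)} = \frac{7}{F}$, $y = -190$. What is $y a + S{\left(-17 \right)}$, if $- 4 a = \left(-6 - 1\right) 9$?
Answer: $- \frac{101759}{34} \approx -2992.9$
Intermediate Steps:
$a = \frac{63}{4}$ ($a = - \frac{\left(-6 - 1\right) 9}{4} = - \frac{\left(-7\right) 9}{4} = \left(- \frac{1}{4}\right) \left(-63\right) = \frac{63}{4} \approx 15.75$)
$y a + S{\left(-17 \right)} = \left(-190\right) \frac{63}{4} + \frac{7}{-17} = - \frac{5985}{2} + 7 \left(- \frac{1}{17}\right) = - \frac{5985}{2} - \frac{7}{17} = - \frac{101759}{34}$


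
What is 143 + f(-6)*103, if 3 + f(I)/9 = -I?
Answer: 2924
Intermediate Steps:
f(I) = -27 - 9*I (f(I) = -27 + 9*(-I) = -27 - 9*I)
143 + f(-6)*103 = 143 + (-27 - 9*(-6))*103 = 143 + (-27 + 54)*103 = 143 + 27*103 = 143 + 2781 = 2924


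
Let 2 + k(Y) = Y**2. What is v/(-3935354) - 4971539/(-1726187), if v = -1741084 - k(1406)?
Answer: 12991293804236/3396578457599 ≈ 3.8248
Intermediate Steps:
k(Y) = -2 + Y**2
v = -3717918 (v = -1741084 - (-2 + 1406**2) = -1741084 - (-2 + 1976836) = -1741084 - 1*1976834 = -1741084 - 1976834 = -3717918)
v/(-3935354) - 4971539/(-1726187) = -3717918/(-3935354) - 4971539/(-1726187) = -3717918*(-1/3935354) - 4971539*(-1/1726187) = 1858959/1967677 + 4971539/1726187 = 12991293804236/3396578457599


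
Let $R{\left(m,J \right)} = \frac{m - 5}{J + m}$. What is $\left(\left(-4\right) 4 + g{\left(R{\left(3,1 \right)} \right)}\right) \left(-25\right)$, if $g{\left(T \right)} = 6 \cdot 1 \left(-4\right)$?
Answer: $1000$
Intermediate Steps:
$R{\left(m,J \right)} = \frac{-5 + m}{J + m}$
$g{\left(T \right)} = -24$ ($g{\left(T \right)} = 6 \left(-4\right) = -24$)
$\left(\left(-4\right) 4 + g{\left(R{\left(3,1 \right)} \right)}\right) \left(-25\right) = \left(\left(-4\right) 4 - 24\right) \left(-25\right) = \left(-16 - 24\right) \left(-25\right) = \left(-40\right) \left(-25\right) = 1000$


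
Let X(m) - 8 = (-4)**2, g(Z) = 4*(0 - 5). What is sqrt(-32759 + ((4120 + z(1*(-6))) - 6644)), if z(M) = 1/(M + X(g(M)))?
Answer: I*sqrt(1270186)/6 ≈ 187.84*I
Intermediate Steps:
g(Z) = -20 (g(Z) = 4*(-5) = -20)
X(m) = 24 (X(m) = 8 + (-4)**2 = 8 + 16 = 24)
z(M) = 1/(24 + M) (z(M) = 1/(M + 24) = 1/(24 + M))
sqrt(-32759 + ((4120 + z(1*(-6))) - 6644)) = sqrt(-32759 + ((4120 + 1/(24 + 1*(-6))) - 6644)) = sqrt(-32759 + ((4120 + 1/(24 - 6)) - 6644)) = sqrt(-32759 + ((4120 + 1/18) - 6644)) = sqrt(-32759 + (74161/18 - 6644)) = sqrt(-32759 - 45431/18) = sqrt(-635093/18) = I*sqrt(1270186)/6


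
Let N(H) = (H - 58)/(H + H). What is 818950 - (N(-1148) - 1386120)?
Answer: 2531419757/1148 ≈ 2.2051e+6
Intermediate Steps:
N(H) = (-58 + H)/(2*H) (N(H) = (-58 + H)/((2*H)) = (-58 + H)*(1/(2*H)) = (-58 + H)/(2*H))
818950 - (N(-1148) - 1386120) = 818950 - ((1/2)*(-58 - 1148)/(-1148) - 1386120) = 818950 - ((1/2)*(-1/1148)*(-1206) - 1386120) = 818950 - (603/1148 - 1386120) = 818950 - 1*(-1591265157/1148) = 818950 + 1591265157/1148 = 2531419757/1148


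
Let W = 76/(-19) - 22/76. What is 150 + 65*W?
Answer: -4895/38 ≈ -128.82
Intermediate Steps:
W = -163/38 (W = 76*(-1/19) - 22*1/76 = -4 - 11/38 = -163/38 ≈ -4.2895)
150 + 65*W = 150 + 65*(-163/38) = 150 - 10595/38 = -4895/38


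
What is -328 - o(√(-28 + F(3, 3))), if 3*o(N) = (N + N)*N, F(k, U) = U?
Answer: -934/3 ≈ -311.33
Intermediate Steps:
o(N) = 2*N²/3 (o(N) = ((N + N)*N)/3 = ((2*N)*N)/3 = (2*N²)/3 = 2*N²/3)
-328 - o(√(-28 + F(3, 3))) = -328 - 2*(√(-28 + 3))²/3 = -328 - 2*(√(-25))²/3 = -328 - 2*(5*I)²/3 = -328 - 2*(-25)/3 = -328 - 1*(-50/3) = -328 + 50/3 = -934/3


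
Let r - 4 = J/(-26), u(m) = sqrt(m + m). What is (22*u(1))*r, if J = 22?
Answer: 902*sqrt(2)/13 ≈ 98.125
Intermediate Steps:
u(m) = sqrt(2)*sqrt(m) (u(m) = sqrt(2*m) = sqrt(2)*sqrt(m))
r = 41/13 (r = 4 + 22/(-26) = 4 + 22*(-1/26) = 4 - 11/13 = 41/13 ≈ 3.1538)
(22*u(1))*r = (22*(sqrt(2)*sqrt(1)))*(41/13) = (22*(sqrt(2)*1))*(41/13) = (22*sqrt(2))*(41/13) = 902*sqrt(2)/13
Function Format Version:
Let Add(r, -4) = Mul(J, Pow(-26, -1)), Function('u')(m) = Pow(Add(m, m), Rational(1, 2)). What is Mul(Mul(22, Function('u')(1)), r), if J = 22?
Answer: Mul(Rational(902, 13), Pow(2, Rational(1, 2))) ≈ 98.125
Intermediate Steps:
Function('u')(m) = Mul(Pow(2, Rational(1, 2)), Pow(m, Rational(1, 2))) (Function('u')(m) = Pow(Mul(2, m), Rational(1, 2)) = Mul(Pow(2, Rational(1, 2)), Pow(m, Rational(1, 2))))
r = Rational(41, 13) (r = Add(4, Mul(22, Pow(-26, -1))) = Add(4, Mul(22, Rational(-1, 26))) = Add(4, Rational(-11, 13)) = Rational(41, 13) ≈ 3.1538)
Mul(Mul(22, Function('u')(1)), r) = Mul(Mul(22, Mul(Pow(2, Rational(1, 2)), Pow(1, Rational(1, 2)))), Rational(41, 13)) = Mul(Mul(22, Mul(Pow(2, Rational(1, 2)), 1)), Rational(41, 13)) = Mul(Mul(22, Pow(2, Rational(1, 2))), Rational(41, 13)) = Mul(Rational(902, 13), Pow(2, Rational(1, 2)))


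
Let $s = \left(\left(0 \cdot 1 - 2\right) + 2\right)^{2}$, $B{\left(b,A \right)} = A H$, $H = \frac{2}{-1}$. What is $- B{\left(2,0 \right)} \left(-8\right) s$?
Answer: $0$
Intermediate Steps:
$H = -2$ ($H = 2 \left(-1\right) = -2$)
$B{\left(b,A \right)} = - 2 A$ ($B{\left(b,A \right)} = A \left(-2\right) = - 2 A$)
$s = 0$ ($s = \left(\left(0 - 2\right) + 2\right)^{2} = \left(-2 + 2\right)^{2} = 0^{2} = 0$)
$- B{\left(2,0 \right)} \left(-8\right) s = - \left(-2\right) 0 \left(-8\right) 0 = \left(-1\right) 0 \left(-8\right) 0 = 0 \left(-8\right) 0 = 0 \cdot 0 = 0$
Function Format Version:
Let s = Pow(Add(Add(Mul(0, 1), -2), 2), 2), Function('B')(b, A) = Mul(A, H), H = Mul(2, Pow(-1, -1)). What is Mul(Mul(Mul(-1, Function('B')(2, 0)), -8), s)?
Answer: 0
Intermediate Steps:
H = -2 (H = Mul(2, -1) = -2)
Function('B')(b, A) = Mul(-2, A) (Function('B')(b, A) = Mul(A, -2) = Mul(-2, A))
s = 0 (s = Pow(Add(Add(0, -2), 2), 2) = Pow(Add(-2, 2), 2) = Pow(0, 2) = 0)
Mul(Mul(Mul(-1, Function('B')(2, 0)), -8), s) = Mul(Mul(Mul(-1, Mul(-2, 0)), -8), 0) = Mul(Mul(Mul(-1, 0), -8), 0) = Mul(Mul(0, -8), 0) = Mul(0, 0) = 0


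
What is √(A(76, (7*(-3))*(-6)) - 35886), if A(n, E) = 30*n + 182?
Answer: 4*I*√2089 ≈ 182.82*I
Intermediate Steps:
A(n, E) = 182 + 30*n
√(A(76, (7*(-3))*(-6)) - 35886) = √((182 + 30*76) - 35886) = √((182 + 2280) - 35886) = √(2462 - 35886) = √(-33424) = 4*I*√2089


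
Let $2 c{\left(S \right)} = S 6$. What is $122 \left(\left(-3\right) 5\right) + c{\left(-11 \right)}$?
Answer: $-1863$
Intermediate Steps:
$c{\left(S \right)} = 3 S$ ($c{\left(S \right)} = \frac{S 6}{2} = \frac{6 S}{2} = 3 S$)
$122 \left(\left(-3\right) 5\right) + c{\left(-11 \right)} = 122 \left(\left(-3\right) 5\right) + 3 \left(-11\right) = 122 \left(-15\right) - 33 = -1830 - 33 = -1863$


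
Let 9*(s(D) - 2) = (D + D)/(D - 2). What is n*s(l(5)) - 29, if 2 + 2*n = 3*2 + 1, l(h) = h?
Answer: -623/27 ≈ -23.074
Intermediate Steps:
n = 5/2 (n = -1 + (3*2 + 1)/2 = -1 + (6 + 1)/2 = -1 + (½)*7 = -1 + 7/2 = 5/2 ≈ 2.5000)
s(D) = 2 + 2*D/(9*(-2 + D)) (s(D) = 2 + ((D + D)/(D - 2))/9 = 2 + ((2*D)/(-2 + D))/9 = 2 + (2*D/(-2 + D))/9 = 2 + 2*D/(9*(-2 + D)))
n*s(l(5)) - 29 = 5*(4*(-9 + 5*5)/(9*(-2 + 5)))/2 - 29 = 5*((4/9)*(-9 + 25)/3)/2 - 29 = 5*((4/9)*(⅓)*16)/2 - 29 = (5/2)*(64/27) - 29 = 160/27 - 29 = -623/27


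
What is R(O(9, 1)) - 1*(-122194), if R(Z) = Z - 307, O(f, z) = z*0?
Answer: 121887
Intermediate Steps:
O(f, z) = 0
R(Z) = -307 + Z
R(O(9, 1)) - 1*(-122194) = (-307 + 0) - 1*(-122194) = -307 + 122194 = 121887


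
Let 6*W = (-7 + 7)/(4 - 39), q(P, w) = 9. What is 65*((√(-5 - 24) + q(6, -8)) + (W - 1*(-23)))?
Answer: 2080 + 65*I*√29 ≈ 2080.0 + 350.04*I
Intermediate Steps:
W = 0 (W = ((-7 + 7)/(4 - 39))/6 = (0/(-35))/6 = (0*(-1/35))/6 = (⅙)*0 = 0)
65*((√(-5 - 24) + q(6, -8)) + (W - 1*(-23))) = 65*((√(-5 - 24) + 9) + (0 - 1*(-23))) = 65*((√(-29) + 9) + (0 + 23)) = 65*((I*√29 + 9) + 23) = 65*((9 + I*√29) + 23) = 65*(32 + I*√29) = 2080 + 65*I*√29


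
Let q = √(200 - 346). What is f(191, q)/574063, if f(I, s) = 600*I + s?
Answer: 114600/574063 + I*√146/574063 ≈ 0.19963 + 2.1048e-5*I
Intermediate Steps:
q = I*√146 (q = √(-146) = I*√146 ≈ 12.083*I)
f(I, s) = s + 600*I
f(191, q)/574063 = (I*√146 + 600*191)/574063 = (I*√146 + 114600)*(1/574063) = (114600 + I*√146)*(1/574063) = 114600/574063 + I*√146/574063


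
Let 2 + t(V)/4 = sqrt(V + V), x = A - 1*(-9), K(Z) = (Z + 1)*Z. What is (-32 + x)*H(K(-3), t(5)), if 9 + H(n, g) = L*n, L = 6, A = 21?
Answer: -54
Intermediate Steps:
K(Z) = Z*(1 + Z) (K(Z) = (1 + Z)*Z = Z*(1 + Z))
x = 30 (x = 21 - 1*(-9) = 21 + 9 = 30)
t(V) = -8 + 4*sqrt(2)*sqrt(V) (t(V) = -8 + 4*sqrt(V + V) = -8 + 4*sqrt(2*V) = -8 + 4*(sqrt(2)*sqrt(V)) = -8 + 4*sqrt(2)*sqrt(V))
H(n, g) = -9 + 6*n
(-32 + x)*H(K(-3), t(5)) = (-32 + 30)*(-9 + 6*(-3*(1 - 3))) = -2*(-9 + 6*(-3*(-2))) = -2*(-9 + 6*6) = -2*(-9 + 36) = -2*27 = -54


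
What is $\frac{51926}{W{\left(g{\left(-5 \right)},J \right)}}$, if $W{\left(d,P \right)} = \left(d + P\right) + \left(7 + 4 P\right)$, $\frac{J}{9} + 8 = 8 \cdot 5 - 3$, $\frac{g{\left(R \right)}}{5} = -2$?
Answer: $\frac{3709}{93} \approx 39.882$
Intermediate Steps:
$g{\left(R \right)} = -10$ ($g{\left(R \right)} = 5 \left(-2\right) = -10$)
$J = 261$ ($J = -72 + 9 \left(8 \cdot 5 - 3\right) = -72 + 9 \left(40 - 3\right) = -72 + 9 \cdot 37 = -72 + 333 = 261$)
$W{\left(d,P \right)} = 7 + d + 5 P$ ($W{\left(d,P \right)} = \left(P + d\right) + \left(7 + 4 P\right) = 7 + d + 5 P$)
$\frac{51926}{W{\left(g{\left(-5 \right)},J \right)}} = \frac{51926}{7 - 10 + 5 \cdot 261} = \frac{51926}{7 - 10 + 1305} = \frac{51926}{1302} = 51926 \cdot \frac{1}{1302} = \frac{3709}{93}$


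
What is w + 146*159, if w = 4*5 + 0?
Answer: 23234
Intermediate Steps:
w = 20 (w = 20 + 0 = 20)
w + 146*159 = 20 + 146*159 = 20 + 23214 = 23234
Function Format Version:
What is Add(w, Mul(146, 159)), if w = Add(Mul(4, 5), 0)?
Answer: 23234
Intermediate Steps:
w = 20 (w = Add(20, 0) = 20)
Add(w, Mul(146, 159)) = Add(20, Mul(146, 159)) = Add(20, 23214) = 23234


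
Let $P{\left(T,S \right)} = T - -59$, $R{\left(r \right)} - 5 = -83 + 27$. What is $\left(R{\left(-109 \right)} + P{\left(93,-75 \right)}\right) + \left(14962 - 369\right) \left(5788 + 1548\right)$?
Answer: $107054349$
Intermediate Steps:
$R{\left(r \right)} = -51$ ($R{\left(r \right)} = 5 + \left(-83 + 27\right) = 5 - 56 = -51$)
$P{\left(T,S \right)} = 59 + T$ ($P{\left(T,S \right)} = T + 59 = 59 + T$)
$\left(R{\left(-109 \right)} + P{\left(93,-75 \right)}\right) + \left(14962 - 369\right) \left(5788 + 1548\right) = \left(-51 + \left(59 + 93\right)\right) + \left(14962 - 369\right) \left(5788 + 1548\right) = \left(-51 + 152\right) + 14593 \cdot 7336 = 101 + 107054248 = 107054349$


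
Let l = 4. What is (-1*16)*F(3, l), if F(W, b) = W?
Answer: -48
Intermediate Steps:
(-1*16)*F(3, l) = -1*16*3 = -16*3 = -48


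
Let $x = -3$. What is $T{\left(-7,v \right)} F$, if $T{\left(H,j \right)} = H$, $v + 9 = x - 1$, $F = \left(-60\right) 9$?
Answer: $3780$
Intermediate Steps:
$F = -540$
$v = -13$ ($v = -9 - 4 = -13$)
$T{\left(-7,v \right)} F = \left(-7\right) \left(-540\right) = 3780$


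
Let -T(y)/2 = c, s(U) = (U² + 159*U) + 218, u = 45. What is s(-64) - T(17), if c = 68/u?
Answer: -263654/45 ≈ -5859.0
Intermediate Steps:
c = 68/45 ≈ 1.5111
s(U) = 218 + U² + 159*U
T(y) = -136/45 (T(y) = -2*68/45 = -136/45)
s(-64) - T(17) = (218 + (-64)² + 159*(-64)) - 1*(-136/45) = (218 + 4096 - 10176) + 136/45 = -5862 + 136/45 = -263654/45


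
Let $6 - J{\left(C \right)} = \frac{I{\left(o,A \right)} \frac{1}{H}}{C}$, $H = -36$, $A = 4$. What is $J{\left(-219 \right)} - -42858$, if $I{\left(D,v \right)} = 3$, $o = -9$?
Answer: $\frac{112646591}{2628} \approx 42864.0$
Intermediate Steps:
$J{\left(C \right)} = 6 + \frac{1}{12 C}$ ($J{\left(C \right)} = 6 - \frac{3 \frac{1}{-36}}{C} = 6 - \frac{3 \left(- \frac{1}{36}\right)}{C} = 6 - - \frac{1}{12 C} = 6 + \frac{1}{12 C}$)
$J{\left(-219 \right)} - -42858 = \left(6 + \frac{1}{12 \left(-219\right)}\right) - -42858 = \left(6 + \frac{1}{12} \left(- \frac{1}{219}\right)\right) + 42858 = \left(6 - \frac{1}{2628}\right) + 42858 = \frac{15767}{2628} + 42858 = \frac{112646591}{2628}$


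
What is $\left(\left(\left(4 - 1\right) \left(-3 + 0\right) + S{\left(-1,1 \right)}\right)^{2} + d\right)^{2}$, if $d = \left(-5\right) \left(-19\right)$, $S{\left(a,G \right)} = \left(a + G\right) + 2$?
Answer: $20736$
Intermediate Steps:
$S{\left(a,G \right)} = 2 + G + a$ ($S{\left(a,G \right)} = \left(G + a\right) + 2 = 2 + G + a$)
$d = 95$
$\left(\left(\left(4 - 1\right) \left(-3 + 0\right) + S{\left(-1,1 \right)}\right)^{2} + d\right)^{2} = \left(\left(\left(4 - 1\right) \left(-3 + 0\right) + \left(2 + 1 - 1\right)\right)^{2} + 95\right)^{2} = \left(\left(3 \left(-3\right) + 2\right)^{2} + 95\right)^{2} = \left(\left(-9 + 2\right)^{2} + 95\right)^{2} = \left(\left(-7\right)^{2} + 95\right)^{2} = \left(49 + 95\right)^{2} = 144^{2} = 20736$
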